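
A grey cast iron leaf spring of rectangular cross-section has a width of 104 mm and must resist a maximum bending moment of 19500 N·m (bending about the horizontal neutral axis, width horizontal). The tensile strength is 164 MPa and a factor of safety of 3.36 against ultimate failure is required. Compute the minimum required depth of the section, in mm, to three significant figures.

h = 152 mm

σ_allow = 164/3.36 = 48.81 MPa.
For a rectangular section σ = 6M/(bh²), so h² = 6M/(b σ_allow) = 6×1.9500×10^7/(104×48.81) = 23050 mm².
h = 151.8 mm.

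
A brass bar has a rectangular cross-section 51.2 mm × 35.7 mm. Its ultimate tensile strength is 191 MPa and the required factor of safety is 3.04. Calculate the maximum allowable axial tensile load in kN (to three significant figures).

σ_allow = 191/3.04 = 62.83 MPa.
A = 51.2×35.7 = 1828 mm².
F_allow = σ_allow × A = 62.83×1828 = 114800 N.

F_allow = 115 kN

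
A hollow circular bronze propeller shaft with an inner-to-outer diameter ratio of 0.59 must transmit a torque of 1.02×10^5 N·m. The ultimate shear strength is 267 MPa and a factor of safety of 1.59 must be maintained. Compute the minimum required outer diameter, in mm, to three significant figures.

d_o = 152 mm

τ_allow = 267/1.59 = 167.9 MPa.
For a hollow shaft τ = 16T/[πd_o³(1−k⁴)] with k = 0.59, so 1−k⁴ = 0.8788.
d_o³ = 16T/[π τ_allow (1−k⁴)] = 16×1.0200×10^8/(π×167.9×0.8788) = 3.520×10^6 mm³.
d_o = 152.1 mm.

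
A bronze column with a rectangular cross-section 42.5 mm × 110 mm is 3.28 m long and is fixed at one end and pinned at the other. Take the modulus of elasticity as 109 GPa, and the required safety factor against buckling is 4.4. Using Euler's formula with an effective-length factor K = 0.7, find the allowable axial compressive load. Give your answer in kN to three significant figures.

Buckling occurs about the weak axis: I_min = h·b³/12 = 110×42.5³/12 = 703700 mm⁴ (b = 42.5 mm is the smaller dimension).
Effective length L_e = KL = 0.7×3.28 m = 2296 mm.
Euler critical load P_cr = π²EI/L_e² = π²×109000×703700/2296² = 143600 N.
P_allow = P_cr/n = 143600/4.4 = 32640 N.

P_allow = 32.6 kN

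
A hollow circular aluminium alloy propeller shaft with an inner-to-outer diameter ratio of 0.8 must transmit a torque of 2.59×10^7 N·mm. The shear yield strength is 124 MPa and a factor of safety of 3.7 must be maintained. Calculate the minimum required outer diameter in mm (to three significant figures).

d_o = 188 mm

τ_allow = 124/3.7 = 33.51 MPa.
For a hollow shaft τ = 16T/[πd_o³(1−k⁴)] with k = 0.8, so 1−k⁴ = 0.5904.
d_o³ = 16T/[π τ_allow (1−k⁴)] = 16×2.5900×10^7/(π×33.51×0.5904) = 6.667×10^6 mm³.
d_o = 188.2 mm.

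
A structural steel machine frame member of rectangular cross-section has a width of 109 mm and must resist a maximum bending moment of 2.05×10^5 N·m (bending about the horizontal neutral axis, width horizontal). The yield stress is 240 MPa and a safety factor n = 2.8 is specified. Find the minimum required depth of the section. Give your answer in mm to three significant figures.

σ_allow = 240/2.8 = 85.71 MPa.
For a rectangular section σ = 6M/(bh²), so h² = 6M/(b σ_allow) = 6×2.0500×10^8/(109×85.71) = 131700 mm².
h = 362.8 mm.

h = 363 mm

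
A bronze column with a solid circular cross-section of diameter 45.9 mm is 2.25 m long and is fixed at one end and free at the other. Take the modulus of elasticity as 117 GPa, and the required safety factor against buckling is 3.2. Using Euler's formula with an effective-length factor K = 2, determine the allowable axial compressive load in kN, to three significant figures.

I = πd⁴/64 = π×45.9⁴/64 = 217900 mm⁴.
Effective length L_e = KL = 2×2.25 m = 4500 mm.
Euler critical load P_cr = π²EI/L_e² = π²×117000×217900/4500² = 12420 N.
P_allow = P_cr/n = 12420/3.2 = 3883 N.

P_allow = 3.88 kN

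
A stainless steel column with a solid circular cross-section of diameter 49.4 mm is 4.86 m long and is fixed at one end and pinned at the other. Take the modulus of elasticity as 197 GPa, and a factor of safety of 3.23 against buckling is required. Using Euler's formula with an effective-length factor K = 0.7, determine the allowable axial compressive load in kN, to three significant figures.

P_allow = 15.2 kN

I = πd⁴/64 = π×49.4⁴/64 = 292300 mm⁴.
Effective length L_e = KL = 0.7×4.86 m = 3402 mm.
Euler critical load P_cr = π²EI/L_e² = π²×197000×292300/3402² = 49110 N.
P_allow = P_cr/n = 49110/3.23 = 15200 N.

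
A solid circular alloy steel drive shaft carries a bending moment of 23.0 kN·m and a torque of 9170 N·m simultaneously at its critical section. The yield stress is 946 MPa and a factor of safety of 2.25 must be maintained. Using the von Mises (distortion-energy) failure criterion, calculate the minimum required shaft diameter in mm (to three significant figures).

σ_allow = σ_y/n = 946/2.25 = 420.4 MPa.
For a solid shaft σ_b = 32M/(πd³) and τ = 16T/(πd³), so the von Mises stress is σ' = (16/πd³)·√(4M²+3T²).
√(4M²+3T²) = √(4×(2.300×10^7)² + 3×(9.170×10^6)²) = 4.866×10^7 N·mm.
d³ = 16×4.866×10^7/(π×420.4) = 589500 mm³.
d = 83.85 mm.

d = 83.8 mm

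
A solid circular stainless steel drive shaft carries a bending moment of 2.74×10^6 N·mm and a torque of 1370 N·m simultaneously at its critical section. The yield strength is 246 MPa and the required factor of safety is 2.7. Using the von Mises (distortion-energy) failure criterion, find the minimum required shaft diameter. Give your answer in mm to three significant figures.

d = 69.4 mm

σ_allow = σ_y/n = 246/2.7 = 91.11 MPa.
For a solid shaft σ_b = 32M/(πd³) and τ = 16T/(πd³), so the von Mises stress is σ' = (16/πd³)·√(4M²+3T²).
√(4M²+3T²) = √(4×(2.740×10^6)² + 3×(1.370×10^6)²) = 5.972×10^6 N·mm.
d³ = 16×5.972×10^6/(π×91.11) = 333800 mm³.
d = 69.37 mm.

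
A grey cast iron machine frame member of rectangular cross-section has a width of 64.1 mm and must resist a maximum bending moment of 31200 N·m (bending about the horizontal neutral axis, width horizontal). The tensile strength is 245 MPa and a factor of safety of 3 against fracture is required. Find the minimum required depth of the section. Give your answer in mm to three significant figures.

h = 189 mm

σ_allow = 245/3 = 81.67 MPa.
For a rectangular section σ = 6M/(bh²), so h² = 6M/(b σ_allow) = 6×3.1200×10^7/(64.1×81.67) = 35760 mm².
h = 189.1 mm.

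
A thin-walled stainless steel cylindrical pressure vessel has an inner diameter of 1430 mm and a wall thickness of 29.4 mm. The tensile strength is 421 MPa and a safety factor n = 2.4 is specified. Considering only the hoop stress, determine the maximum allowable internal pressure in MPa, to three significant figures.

p_allow = 7.21 MPa

σ_allow = 421/2.4 = 175.4 MPa.
σ_h = pD/(2t) → p_allow = 2σ_allow t/D = 2×175.4×29.4/1430 = 7.213 MPa.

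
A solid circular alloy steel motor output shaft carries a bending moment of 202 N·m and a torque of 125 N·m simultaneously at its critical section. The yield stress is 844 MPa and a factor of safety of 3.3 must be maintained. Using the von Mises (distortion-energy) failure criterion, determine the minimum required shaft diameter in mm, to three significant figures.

d = 20.9 mm

σ_allow = σ_y/n = 844/3.3 = 255.8 MPa.
For a solid shaft σ_b = 32M/(πd³) and τ = 16T/(πd³), so the von Mises stress is σ' = (16/πd³)·√(4M²+3T²).
√(4M²+3T²) = √(4×(202000)² + 3×(125000)²) = 458400 N·mm.
d³ = 16×458400/(π×255.8) = 9127 mm³.
d = 20.90 mm.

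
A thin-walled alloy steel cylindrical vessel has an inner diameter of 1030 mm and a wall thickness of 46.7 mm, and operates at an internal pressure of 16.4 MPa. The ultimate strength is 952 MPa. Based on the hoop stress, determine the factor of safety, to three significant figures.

n = 5.26

σ_h = pD/(2t) = 16.4×1030/(2×46.7) = 180.9 MPa.
n = 952/180.9 = 5.264.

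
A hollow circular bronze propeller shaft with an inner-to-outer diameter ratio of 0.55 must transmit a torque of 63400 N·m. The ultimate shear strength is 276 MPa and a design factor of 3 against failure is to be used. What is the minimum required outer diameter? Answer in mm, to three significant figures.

d_o = 157 mm

τ_allow = 276/3 = 92.00 MPa.
For a hollow shaft τ = 16T/[πd_o³(1−k⁴)] with k = 0.55, so 1−k⁴ = 0.9085.
d_o³ = 16T/[π τ_allow (1−k⁴)] = 16×6.3400×10^7/(π×92.00×0.9085) = 3.863×10^6 mm³.
d_o = 156.9 mm.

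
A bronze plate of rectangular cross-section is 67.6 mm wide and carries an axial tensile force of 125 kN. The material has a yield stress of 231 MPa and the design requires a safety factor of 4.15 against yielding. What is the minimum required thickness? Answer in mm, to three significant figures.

σ_allow = 231/4.15 = 55.66 MPa.
Required area A = F/σ_allow = 125000/55.66 = 2246 mm².
t = A/w = 2246/67.6 = 33.22 mm.

t = 33.2 mm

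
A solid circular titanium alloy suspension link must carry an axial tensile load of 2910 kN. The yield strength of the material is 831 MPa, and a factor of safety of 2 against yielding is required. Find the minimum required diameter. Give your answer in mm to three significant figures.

d = 94.4 mm

Allowable stress σ_allow = 831/2 = 415.5 MPa.
Required area A = F/σ_allow = 2910000/415.5 = 7004 mm².
A = πd²/4 → d = √(4A/π) = 94.43 mm.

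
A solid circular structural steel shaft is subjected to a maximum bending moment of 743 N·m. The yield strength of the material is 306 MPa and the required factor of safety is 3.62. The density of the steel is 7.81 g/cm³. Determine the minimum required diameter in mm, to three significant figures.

σ_allow = 306/3.62 = 84.53 MPa.
For a solid circular section σ = 32M/(πd³), so d³ = 32M/(π σ_allow) = 32×743000/(π×84.53) = 89530 mm³.
d = 44.74 mm.

d = 44.7 mm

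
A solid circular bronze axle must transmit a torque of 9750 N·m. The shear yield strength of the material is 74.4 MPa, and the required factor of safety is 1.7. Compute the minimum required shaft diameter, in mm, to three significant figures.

Allowable shear stress τ_allow = 74.4/1.7 = 43.76 MPa.
For a solid shaft τ = 16T/(πd³), so d³ = 16T/(π τ_allow) = 16×9750000/(π×43.76) = 1.135×10^6 mm³.
d = (1.135×10^6)^(1/3) = 104.3 mm.

d = 104 mm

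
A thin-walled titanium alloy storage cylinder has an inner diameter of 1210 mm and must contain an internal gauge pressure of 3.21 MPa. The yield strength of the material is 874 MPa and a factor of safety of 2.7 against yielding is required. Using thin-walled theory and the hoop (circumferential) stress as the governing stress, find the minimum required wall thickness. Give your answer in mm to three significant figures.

t = 6.00 mm

σ_allow = 874/2.7 = 323.7 MPa.
Hoop stress σ_h = pD/(2t), so t = pD/(2σ_allow) = 3.21×1210/(2×323.7) = 5.999 mm.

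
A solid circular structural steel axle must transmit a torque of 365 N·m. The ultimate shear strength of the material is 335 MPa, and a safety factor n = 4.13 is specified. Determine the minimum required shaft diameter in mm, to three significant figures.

Allowable shear stress τ_allow = 335/4.13 = 81.11 MPa.
For a solid shaft τ = 16T/(πd³), so d³ = 16T/(π τ_allow) = 16×365000/(π×81.11) = 22920 mm³.
d = (22920)^(1/3) = 28.40 mm.

d = 28.4 mm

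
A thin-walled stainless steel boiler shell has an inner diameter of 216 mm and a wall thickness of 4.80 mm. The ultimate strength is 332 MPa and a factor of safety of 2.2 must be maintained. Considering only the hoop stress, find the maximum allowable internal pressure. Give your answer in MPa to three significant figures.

σ_allow = 332/2.2 = 150.9 MPa.
σ_h = pD/(2t) → p_allow = 2σ_allow t/D = 2×150.9×4.80/216 = 6.707 MPa.

p_allow = 6.71 MPa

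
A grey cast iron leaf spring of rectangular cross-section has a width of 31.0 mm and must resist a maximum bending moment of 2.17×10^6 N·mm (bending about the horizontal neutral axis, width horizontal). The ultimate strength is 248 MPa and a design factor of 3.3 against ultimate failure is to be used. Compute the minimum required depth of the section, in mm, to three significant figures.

h = 74.8 mm

σ_allow = 248/3.3 = 75.15 MPa.
For a rectangular section σ = 6M/(bh²), so h² = 6M/(b σ_allow) = 6×2170000/(31.0×75.15) = 5589 mm².
h = 74.76 mm.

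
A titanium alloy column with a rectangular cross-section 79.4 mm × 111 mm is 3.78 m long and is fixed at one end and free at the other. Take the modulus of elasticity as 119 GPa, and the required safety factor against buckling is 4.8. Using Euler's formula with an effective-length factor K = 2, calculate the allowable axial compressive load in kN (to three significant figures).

Buckling occurs about the weak axis: I_min = h·b³/12 = 111×79.4³/12 = 4.630×10^6 mm⁴ (b = 79.4 mm is the smaller dimension).
Effective length L_e = KL = 2×3.78 m = 7560 mm.
Euler critical load P_cr = π²EI/L_e² = π²×119000×4.630×10^6/7560² = 95150 N.
P_allow = P_cr/n = 95150/4.8 = 19820 N.

P_allow = 19.8 kN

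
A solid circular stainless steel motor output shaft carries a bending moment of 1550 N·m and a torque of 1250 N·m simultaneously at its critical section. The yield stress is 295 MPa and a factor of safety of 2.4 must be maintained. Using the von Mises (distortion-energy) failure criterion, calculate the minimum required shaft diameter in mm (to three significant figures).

σ_allow = σ_y/n = 295/2.4 = 122.9 MPa.
For a solid shaft σ_b = 32M/(πd³) and τ = 16T/(πd³), so the von Mises stress is σ' = (16/πd³)·√(4M²+3T²).
√(4M²+3T²) = √(4×(1.550×10^6)² + 3×(1.250×10^6)²) = 3.781×10^6 N·mm.
d³ = 16×3.781×10^6/(π×122.9) = 156700 mm³.
d = 53.91 mm.

d = 53.9 mm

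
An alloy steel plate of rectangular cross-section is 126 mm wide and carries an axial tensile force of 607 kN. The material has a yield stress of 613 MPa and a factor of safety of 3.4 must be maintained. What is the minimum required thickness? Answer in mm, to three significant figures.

t = 26.7 mm

σ_allow = 613/3.4 = 180.3 MPa.
Required area A = F/σ_allow = 607000/180.3 = 3367 mm².
t = A/w = 3367/126 = 26.72 mm.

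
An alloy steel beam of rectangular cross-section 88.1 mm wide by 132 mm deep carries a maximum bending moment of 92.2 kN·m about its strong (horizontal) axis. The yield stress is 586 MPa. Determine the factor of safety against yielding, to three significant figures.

n = 1.63

Section modulus S = bh²/6 = 88.1×132²/6 = 255800 mm³.
σ = M/S = 9.2200×10^7/255800 = 360.4 MPa.
n = 586/360.4 = 1.626.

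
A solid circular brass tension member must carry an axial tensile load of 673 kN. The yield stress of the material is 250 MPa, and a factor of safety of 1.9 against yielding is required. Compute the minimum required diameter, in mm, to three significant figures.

Allowable stress σ_allow = 250/1.9 = 131.6 MPa.
Required area A = F/σ_allow = 673000/131.6 = 5115 mm².
A = πd²/4 → d = √(4A/π) = 80.70 mm.

d = 80.7 mm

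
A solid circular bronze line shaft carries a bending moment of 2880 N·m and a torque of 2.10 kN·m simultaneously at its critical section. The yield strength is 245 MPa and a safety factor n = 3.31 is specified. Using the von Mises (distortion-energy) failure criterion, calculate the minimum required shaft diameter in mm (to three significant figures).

d = 77.7 mm

σ_allow = σ_y/n = 245/3.31 = 74.02 MPa.
For a solid shaft σ_b = 32M/(πd³) and τ = 16T/(πd³), so the von Mises stress is σ' = (16/πd³)·√(4M²+3T²).
√(4M²+3T²) = √(4×(2.880×10^6)² + 3×(2.100×10^6)²) = 6.812×10^6 N·mm.
d³ = 16×6.812×10^6/(π×74.02) = 468700 mm³.
d = 77.68 mm.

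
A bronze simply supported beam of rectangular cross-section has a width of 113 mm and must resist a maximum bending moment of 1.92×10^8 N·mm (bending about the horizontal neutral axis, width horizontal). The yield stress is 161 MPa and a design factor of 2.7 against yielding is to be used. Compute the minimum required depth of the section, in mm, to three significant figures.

h = 413 mm

σ_allow = 161/2.7 = 59.63 MPa.
For a rectangular section σ = 6M/(bh²), so h² = 6M/(b σ_allow) = 6×1.9200×10^8/(113×59.63) = 171000 mm².
h = 413.5 mm.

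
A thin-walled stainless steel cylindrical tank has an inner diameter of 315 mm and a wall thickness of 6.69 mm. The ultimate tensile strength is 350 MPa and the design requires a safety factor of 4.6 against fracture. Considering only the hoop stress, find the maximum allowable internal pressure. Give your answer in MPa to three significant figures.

σ_allow = 350/4.6 = 76.09 MPa.
σ_h = pD/(2t) → p_allow = 2σ_allow t/D = 2×76.09×6.69/315 = 3.232 MPa.

p_allow = 3.23 MPa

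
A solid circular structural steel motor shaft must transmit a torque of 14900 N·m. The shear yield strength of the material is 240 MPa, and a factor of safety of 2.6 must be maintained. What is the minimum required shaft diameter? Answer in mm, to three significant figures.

Allowable shear stress τ_allow = 240/2.6 = 92.31 MPa.
For a solid shaft τ = 16T/(πd³), so d³ = 16T/(π τ_allow) = 16×1.4900×10^7/(π×92.31) = 822100 mm³.
d = (822100)^(1/3) = 93.68 mm.

d = 93.7 mm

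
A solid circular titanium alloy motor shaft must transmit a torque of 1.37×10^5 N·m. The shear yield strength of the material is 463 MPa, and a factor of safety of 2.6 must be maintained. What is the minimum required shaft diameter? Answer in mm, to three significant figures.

Allowable shear stress τ_allow = 463/2.6 = 178.1 MPa.
For a solid shaft τ = 16T/(πd³), so d³ = 16T/(π τ_allow) = 16×1.3700×10^8/(π×178.1) = 3.918×10^6 mm³.
d = (3.918×10^6)^(1/3) = 157.7 mm.

d = 158 mm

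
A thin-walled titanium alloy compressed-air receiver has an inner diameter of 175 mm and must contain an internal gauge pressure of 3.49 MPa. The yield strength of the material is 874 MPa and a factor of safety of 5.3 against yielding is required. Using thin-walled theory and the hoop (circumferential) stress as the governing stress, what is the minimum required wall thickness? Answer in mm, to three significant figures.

t = 1.85 mm

σ_allow = 874/5.3 = 164.9 MPa.
Hoop stress σ_h = pD/(2t), so t = pD/(2σ_allow) = 3.49×175/(2×164.9) = 1.852 mm.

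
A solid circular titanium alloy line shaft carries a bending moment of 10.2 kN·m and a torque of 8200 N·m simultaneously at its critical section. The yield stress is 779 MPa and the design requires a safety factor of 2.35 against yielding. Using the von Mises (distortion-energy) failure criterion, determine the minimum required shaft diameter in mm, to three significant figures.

d = 72.6 mm

σ_allow = σ_y/n = 779/2.35 = 331.5 MPa.
For a solid shaft σ_b = 32M/(πd³) and τ = 16T/(πd³), so the von Mises stress is σ' = (16/πd³)·√(4M²+3T²).
√(4M²+3T²) = √(4×(1.020×10^7)² + 3×(8.200×10^6)²) = 2.486×10^7 N·mm.
d³ = 16×2.486×10^7/(π×331.5) = 381900 mm³.
d = 72.55 mm.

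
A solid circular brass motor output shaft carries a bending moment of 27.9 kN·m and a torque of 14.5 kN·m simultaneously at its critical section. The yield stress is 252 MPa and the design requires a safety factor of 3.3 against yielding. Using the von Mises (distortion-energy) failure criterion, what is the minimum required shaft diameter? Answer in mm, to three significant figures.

σ_allow = σ_y/n = 252/3.3 = 76.36 MPa.
For a solid shaft σ_b = 32M/(πd³) and τ = 16T/(πd³), so the von Mises stress is σ' = (16/πd³)·√(4M²+3T²).
√(4M²+3T²) = √(4×(2.790×10^7)² + 3×(1.450×10^7)²) = 6.119×10^7 N·mm.
d³ = 16×6.119×10^7/(π×76.36) = 4.081×10^6 mm³.
d = 159.8 mm.

d = 160 mm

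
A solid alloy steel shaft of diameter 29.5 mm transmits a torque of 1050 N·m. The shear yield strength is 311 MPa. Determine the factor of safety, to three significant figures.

n = 1.49

τ = 16T/(πd³) = 16×1050000/(π×29.5³) = 208.3 MPa.
n = τ_limit/τ = 311/208.3 = 1.493.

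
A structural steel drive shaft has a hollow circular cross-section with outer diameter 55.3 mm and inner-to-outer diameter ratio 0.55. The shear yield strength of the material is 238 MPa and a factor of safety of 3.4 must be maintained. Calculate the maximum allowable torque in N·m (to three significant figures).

τ_allow = 238/3.4 = 70.00 MPa.
For a hollow shaft T_allow = τ_allow·πd_o³(1−k⁴)/16 with 1−k⁴ = 0.9085, so πd_o³(1−k⁴)/16 = 30170 mm³.
T_allow = 70.00×30170 = 2.112×10^6 N·mm = 2112 N·m.

T_allow = 2110 N·m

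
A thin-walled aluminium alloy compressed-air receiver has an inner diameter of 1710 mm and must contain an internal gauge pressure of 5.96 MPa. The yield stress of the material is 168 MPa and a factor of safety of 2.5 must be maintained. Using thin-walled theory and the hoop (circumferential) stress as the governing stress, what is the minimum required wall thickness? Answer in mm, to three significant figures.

t = 75.8 mm

σ_allow = 168/2.5 = 67.20 MPa.
Hoop stress σ_h = pD/(2t), so t = pD/(2σ_allow) = 5.96×1710/(2×67.20) = 75.83 mm.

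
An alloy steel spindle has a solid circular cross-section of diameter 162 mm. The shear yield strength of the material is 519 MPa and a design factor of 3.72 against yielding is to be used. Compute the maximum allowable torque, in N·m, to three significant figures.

T_allow = 1.16×10^5 N·m

τ_allow = 519/3.72 = 139.5 MPa.
For a solid shaft T_allow = τ_allow·πd³/16; πd³/16 = π×162³/16 = 834800 mm³.
T_allow = 139.5×834800 = 1.165×10^8 N·mm = 116500 N·m.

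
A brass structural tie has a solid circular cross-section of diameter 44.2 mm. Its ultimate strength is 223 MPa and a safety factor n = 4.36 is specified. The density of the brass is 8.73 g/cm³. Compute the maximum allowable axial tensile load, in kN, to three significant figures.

F_allow = 78.5 kN

σ_allow = 223/4.36 = 51.15 MPa.
A = πd²/4 = π×44.2²/4 = 1534 mm².
F_allow = σ_allow × A = 51.15×1534 = 78480 N.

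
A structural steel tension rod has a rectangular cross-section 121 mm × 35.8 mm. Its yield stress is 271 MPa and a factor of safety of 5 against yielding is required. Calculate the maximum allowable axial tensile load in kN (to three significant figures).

σ_allow = 271/5 = 54.20 MPa.
A = 121×35.8 = 4332 mm².
F_allow = σ_allow × A = 54.20×4332 = 234800 N.

F_allow = 235 kN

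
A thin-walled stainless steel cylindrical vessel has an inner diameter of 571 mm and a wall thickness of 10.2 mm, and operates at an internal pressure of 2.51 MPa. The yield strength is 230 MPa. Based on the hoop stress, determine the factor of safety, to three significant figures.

σ_h = pD/(2t) = 2.51×571/(2×10.2) = 70.26 MPa.
n = 230/70.26 = 3.274.

n = 3.27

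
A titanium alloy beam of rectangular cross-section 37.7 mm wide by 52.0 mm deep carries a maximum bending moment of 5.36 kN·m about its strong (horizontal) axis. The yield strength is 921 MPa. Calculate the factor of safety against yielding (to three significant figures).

Section modulus S = bh²/6 = 37.7×52.0²/6 = 16990 mm³.
σ = M/S = 5360000/16990 = 315.5 MPa.
n = 921/315.5 = 2.919.

n = 2.92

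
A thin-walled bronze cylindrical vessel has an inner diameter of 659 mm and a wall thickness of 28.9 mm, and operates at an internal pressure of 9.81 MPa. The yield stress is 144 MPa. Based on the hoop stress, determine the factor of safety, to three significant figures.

σ_h = pD/(2t) = 9.81×659/(2×28.9) = 111.8 MPa.
n = 144/111.8 = 1.287.

n = 1.29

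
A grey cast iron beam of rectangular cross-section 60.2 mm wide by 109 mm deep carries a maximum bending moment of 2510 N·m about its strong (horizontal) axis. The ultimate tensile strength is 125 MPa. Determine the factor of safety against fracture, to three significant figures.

n = 5.94

Section modulus S = bh²/6 = 60.2×109²/6 = 119200 mm³.
σ = M/S = 2510000/119200 = 21.06 MPa.
n = 125/21.06 = 5.937.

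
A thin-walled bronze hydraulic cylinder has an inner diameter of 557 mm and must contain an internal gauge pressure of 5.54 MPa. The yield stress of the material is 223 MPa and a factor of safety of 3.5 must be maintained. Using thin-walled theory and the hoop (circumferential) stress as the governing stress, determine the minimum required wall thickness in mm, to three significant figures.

σ_allow = 223/3.5 = 63.71 MPa.
Hoop stress σ_h = pD/(2t), so t = pD/(2σ_allow) = 5.54×557/(2×63.71) = 24.22 mm.

t = 24.2 mm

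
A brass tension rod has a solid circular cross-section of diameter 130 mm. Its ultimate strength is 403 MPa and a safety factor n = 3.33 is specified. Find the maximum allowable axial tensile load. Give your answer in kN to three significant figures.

F_allow = 1610 kN

σ_allow = 403/3.33 = 121.0 MPa.
A = πd²/4 = π×130²/4 = 13270 mm².
F_allow = σ_allow × A = 121.0×13270 = 1.606×10^6 N.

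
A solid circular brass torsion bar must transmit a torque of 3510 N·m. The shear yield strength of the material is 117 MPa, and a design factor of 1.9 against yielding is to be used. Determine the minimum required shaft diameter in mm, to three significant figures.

Allowable shear stress τ_allow = 117/1.9 = 61.58 MPa.
For a solid shaft τ = 16T/(πd³), so d³ = 16T/(π τ_allow) = 16×3510000/(π×61.58) = 290300 mm³.
d = (290300)^(1/3) = 66.21 mm.

d = 66.2 mm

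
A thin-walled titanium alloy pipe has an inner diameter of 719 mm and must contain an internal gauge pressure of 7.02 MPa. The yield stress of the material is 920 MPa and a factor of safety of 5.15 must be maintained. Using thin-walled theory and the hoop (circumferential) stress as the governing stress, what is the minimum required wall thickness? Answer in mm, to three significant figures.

σ_allow = 920/5.15 = 178.6 MPa.
Hoop stress σ_h = pD/(2t), so t = pD/(2σ_allow) = 7.02×719/(2×178.6) = 14.13 mm.

t = 14.1 mm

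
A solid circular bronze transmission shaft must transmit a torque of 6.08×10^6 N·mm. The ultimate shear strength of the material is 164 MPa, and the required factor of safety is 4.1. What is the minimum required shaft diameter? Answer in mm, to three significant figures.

Allowable shear stress τ_allow = 164/4.1 = 40.00 MPa.
For a solid shaft τ = 16T/(πd³), so d³ = 16T/(π τ_allow) = 16×6080000/(π×40.00) = 774100 mm³.
d = (774100)^(1/3) = 91.82 mm.

d = 91.8 mm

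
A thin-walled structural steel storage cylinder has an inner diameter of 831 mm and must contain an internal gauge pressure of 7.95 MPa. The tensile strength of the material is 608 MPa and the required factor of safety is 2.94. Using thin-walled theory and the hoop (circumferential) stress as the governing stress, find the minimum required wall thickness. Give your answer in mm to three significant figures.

t = 16.0 mm

σ_allow = 608/2.94 = 206.8 MPa.
Hoop stress σ_h = pD/(2t), so t = pD/(2σ_allow) = 7.95×831/(2×206.8) = 15.97 mm.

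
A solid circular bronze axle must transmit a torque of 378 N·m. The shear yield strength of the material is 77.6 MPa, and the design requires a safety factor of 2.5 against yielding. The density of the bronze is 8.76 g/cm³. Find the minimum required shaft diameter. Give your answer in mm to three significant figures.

Allowable shear stress τ_allow = 77.6/2.5 = 31.04 MPa.
For a solid shaft τ = 16T/(πd³), so d³ = 16T/(π τ_allow) = 16×378000/(π×31.04) = 62020 mm³.
d = (62020)^(1/3) = 39.58 mm.

d = 39.6 mm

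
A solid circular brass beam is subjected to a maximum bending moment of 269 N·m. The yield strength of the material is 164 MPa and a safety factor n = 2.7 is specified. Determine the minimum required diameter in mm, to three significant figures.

d = 35.6 mm

σ_allow = 164/2.7 = 60.74 MPa.
For a solid circular section σ = 32M/(πd³), so d³ = 32M/(π σ_allow) = 32×269000/(π×60.74) = 45110 mm³.
d = 35.60 mm.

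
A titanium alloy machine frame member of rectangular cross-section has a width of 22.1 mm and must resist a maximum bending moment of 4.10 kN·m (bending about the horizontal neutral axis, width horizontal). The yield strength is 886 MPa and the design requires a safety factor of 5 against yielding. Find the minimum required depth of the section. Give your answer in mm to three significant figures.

σ_allow = 886/5 = 177.2 MPa.
For a rectangular section σ = 6M/(bh²), so h² = 6M/(b σ_allow) = 6×4100000/(22.1×177.2) = 6282 mm².
h = 79.26 mm.

h = 79.3 mm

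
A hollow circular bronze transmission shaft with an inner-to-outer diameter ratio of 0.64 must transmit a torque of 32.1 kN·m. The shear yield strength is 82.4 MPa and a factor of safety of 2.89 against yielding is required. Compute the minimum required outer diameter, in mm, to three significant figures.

d_o = 190 mm

τ_allow = 82.4/2.89 = 28.51 MPa.
For a hollow shaft τ = 16T/[πd_o³(1−k⁴)] with k = 0.64, so 1−k⁴ = 0.8322.
d_o³ = 16T/[π τ_allow (1−k⁴)] = 16×3.2100×10^7/(π×28.51×0.8322) = 6.890×10^6 mm³.
d_o = 190.3 mm.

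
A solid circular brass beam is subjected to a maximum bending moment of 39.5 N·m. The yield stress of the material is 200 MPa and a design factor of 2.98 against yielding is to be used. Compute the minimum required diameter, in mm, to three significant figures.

σ_allow = 200/2.98 = 67.11 MPa.
For a solid circular section σ = 32M/(πd³), so d³ = 32M/(π σ_allow) = 32×39500/(π×67.11) = 5995 mm³.
d = 18.17 mm.

d = 18.2 mm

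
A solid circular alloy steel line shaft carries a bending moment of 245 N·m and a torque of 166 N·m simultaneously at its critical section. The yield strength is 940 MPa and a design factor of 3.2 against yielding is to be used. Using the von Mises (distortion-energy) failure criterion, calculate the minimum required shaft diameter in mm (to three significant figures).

σ_allow = σ_y/n = 940/3.2 = 293.8 MPa.
For a solid shaft σ_b = 32M/(πd³) and τ = 16T/(πd³), so the von Mises stress is σ' = (16/πd³)·√(4M²+3T²).
√(4M²+3T²) = √(4×(245000)² + 3×(166000)²) = 568100 N·mm.
d³ = 16×568100/(π×293.8) = 9850 mm³.
d = 21.44 mm.

d = 21.4 mm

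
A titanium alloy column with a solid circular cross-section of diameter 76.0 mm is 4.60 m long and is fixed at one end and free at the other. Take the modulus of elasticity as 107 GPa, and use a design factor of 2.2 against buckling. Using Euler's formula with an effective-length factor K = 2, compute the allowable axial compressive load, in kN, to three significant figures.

I = πd⁴/64 = π×76.0⁴/64 = 1.638×10^6 mm⁴.
Effective length L_e = KL = 2×4.60 m = 9200 mm.
Euler critical load P_cr = π²EI/L_e² = π²×107000×1.638×10^6/9200² = 20430 N.
P_allow = P_cr/n = 20430/2.2 = 9288 N.

P_allow = 9.29 kN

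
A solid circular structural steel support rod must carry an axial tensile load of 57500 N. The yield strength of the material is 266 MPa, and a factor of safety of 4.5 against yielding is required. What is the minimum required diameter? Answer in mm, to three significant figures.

Allowable stress σ_allow = 266/4.5 = 59.11 MPa.
Required area A = F/σ_allow = 57500/59.11 = 972.7 mm².
A = πd²/4 → d = √(4A/π) = 35.19 mm.

d = 35.2 mm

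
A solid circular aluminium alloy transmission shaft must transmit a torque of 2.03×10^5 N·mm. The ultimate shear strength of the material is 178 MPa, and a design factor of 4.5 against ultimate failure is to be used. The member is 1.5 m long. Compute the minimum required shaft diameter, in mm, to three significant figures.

d = 29.7 mm

Allowable shear stress τ_allow = 178/4.5 = 39.56 MPa.
For a solid shaft τ = 16T/(πd³), so d³ = 16T/(π τ_allow) = 16×203000/(π×39.56) = 26140 mm³.
d = (26140)^(1/3) = 29.68 mm.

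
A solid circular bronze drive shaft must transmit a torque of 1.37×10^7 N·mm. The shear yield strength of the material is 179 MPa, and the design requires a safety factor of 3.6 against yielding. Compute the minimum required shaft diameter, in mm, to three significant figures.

d = 112 mm

Allowable shear stress τ_allow = 179/3.6 = 49.72 MPa.
For a solid shaft τ = 16T/(πd³), so d³ = 16T/(π τ_allow) = 16×1.3700×10^7/(π×49.72) = 1.403×10^6 mm³.
d = (1.403×10^6)^(1/3) = 112.0 mm.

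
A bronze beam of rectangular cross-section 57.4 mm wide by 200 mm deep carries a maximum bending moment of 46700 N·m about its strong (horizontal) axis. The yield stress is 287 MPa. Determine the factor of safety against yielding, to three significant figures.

Section modulus S = bh²/6 = 57.4×200²/6 = 382700 mm³.
σ = M/S = 4.6700×10^7/382700 = 122.0 MPa.
n = 287/122.0 = 2.352.

n = 2.35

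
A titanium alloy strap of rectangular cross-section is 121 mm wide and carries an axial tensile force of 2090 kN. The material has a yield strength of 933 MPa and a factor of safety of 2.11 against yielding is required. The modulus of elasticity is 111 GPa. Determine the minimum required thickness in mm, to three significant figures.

σ_allow = 933/2.11 = 442.2 MPa.
Required area A = F/σ_allow = 2090000/442.2 = 4727 mm².
t = A/w = 4727/121 = 39.06 mm.

t = 39.1 mm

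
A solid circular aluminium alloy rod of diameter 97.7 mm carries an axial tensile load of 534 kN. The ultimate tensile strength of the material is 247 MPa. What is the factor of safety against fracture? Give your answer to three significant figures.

n = 3.47

A = πd²/4 = 7497 mm².
σ = F/A = 534000/7497 = 71.23 MPa.
n = 247/71.23 = 3.468.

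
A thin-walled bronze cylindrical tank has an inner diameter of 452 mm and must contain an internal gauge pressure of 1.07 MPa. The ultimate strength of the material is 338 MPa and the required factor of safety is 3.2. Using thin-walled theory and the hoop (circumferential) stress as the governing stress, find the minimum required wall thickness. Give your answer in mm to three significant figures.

σ_allow = 338/3.2 = 105.6 MPa.
Hoop stress σ_h = pD/(2t), so t = pD/(2σ_allow) = 1.07×452/(2×105.6) = 2.289 mm.

t = 2.29 mm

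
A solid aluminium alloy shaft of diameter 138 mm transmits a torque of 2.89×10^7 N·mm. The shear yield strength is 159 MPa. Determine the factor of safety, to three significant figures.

τ = 16T/(πd³) = 16×2.8900×10^7/(π×138³) = 56.01 MPa.
n = τ_limit/τ = 159/56.01 = 2.839.

n = 2.84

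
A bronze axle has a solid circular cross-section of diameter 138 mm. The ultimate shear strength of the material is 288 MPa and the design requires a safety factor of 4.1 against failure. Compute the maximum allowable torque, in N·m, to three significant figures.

T_allow = 36200 N·m

τ_allow = 288/4.1 = 70.24 MPa.
For a solid shaft T_allow = τ_allow·πd³/16; πd³/16 = π×138³/16 = 516000 mm³.
T_allow = 70.24×516000 = 3.625×10^7 N·mm = 36250 N·m.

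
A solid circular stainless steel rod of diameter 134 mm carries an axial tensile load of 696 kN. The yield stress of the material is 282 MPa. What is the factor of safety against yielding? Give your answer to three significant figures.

A = πd²/4 = 14100 mm².
σ = F/A = 696000/14100 = 49.35 MPa.
n = 282/49.35 = 5.714.

n = 5.71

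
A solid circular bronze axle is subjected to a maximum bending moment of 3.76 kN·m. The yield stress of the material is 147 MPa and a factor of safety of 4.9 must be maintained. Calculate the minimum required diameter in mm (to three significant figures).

d = 108 mm

σ_allow = 147/4.9 = 30.00 MPa.
For a solid circular section σ = 32M/(πd³), so d³ = 32M/(π σ_allow) = 32×3760000/(π×30.00) = 1.277×10^6 mm³.
d = 108.5 mm.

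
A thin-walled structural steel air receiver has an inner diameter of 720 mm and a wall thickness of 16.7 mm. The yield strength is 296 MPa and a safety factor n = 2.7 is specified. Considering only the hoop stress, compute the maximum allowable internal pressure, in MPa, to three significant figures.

p_allow = 5.09 MPa

σ_allow = 296/2.7 = 109.6 MPa.
σ_h = pD/(2t) → p_allow = 2σ_allow t/D = 2×109.6×16.7/720 = 5.086 MPa.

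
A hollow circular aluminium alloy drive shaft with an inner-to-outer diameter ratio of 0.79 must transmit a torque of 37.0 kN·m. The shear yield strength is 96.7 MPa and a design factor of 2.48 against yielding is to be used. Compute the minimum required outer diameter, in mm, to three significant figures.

d_o = 199 mm

τ_allow = 96.7/2.48 = 38.99 MPa.
For a hollow shaft τ = 16T/[πd_o³(1−k⁴)] with k = 0.79, so 1−k⁴ = 0.6105.
d_o³ = 16T/[π τ_allow (1−k⁴)] = 16×3.7000×10^7/(π×38.99×0.6105) = 7.916×10^6 mm³.
d_o = 199.3 mm.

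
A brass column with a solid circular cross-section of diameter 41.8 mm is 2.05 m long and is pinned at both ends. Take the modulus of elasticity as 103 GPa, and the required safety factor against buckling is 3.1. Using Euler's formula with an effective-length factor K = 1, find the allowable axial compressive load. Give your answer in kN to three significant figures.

I = πd⁴/64 = π×41.8⁴/64 = 149900 mm⁴.
Effective length L_e = KL = 1×2.05 m = 2050 mm.
Euler critical load P_cr = π²EI/L_e² = π²×103000×149900/2050² = 36250 N.
P_allow = P_cr/n = 36250/3.1 = 11690 N.

P_allow = 11.7 kN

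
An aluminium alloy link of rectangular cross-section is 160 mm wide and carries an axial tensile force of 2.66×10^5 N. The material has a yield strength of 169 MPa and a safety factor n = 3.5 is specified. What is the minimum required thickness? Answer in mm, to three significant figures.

σ_allow = 169/3.5 = 48.29 MPa.
Required area A = F/σ_allow = 266000/48.29 = 5509 mm².
t = A/w = 5509/160 = 34.43 mm.

t = 34.4 mm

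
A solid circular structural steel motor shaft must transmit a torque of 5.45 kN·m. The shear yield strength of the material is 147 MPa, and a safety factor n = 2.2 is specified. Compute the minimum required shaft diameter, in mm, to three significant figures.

d = 74.6 mm

Allowable shear stress τ_allow = 147/2.2 = 66.82 MPa.
For a solid shaft τ = 16T/(πd³), so d³ = 16T/(π τ_allow) = 16×5450000/(π×66.82) = 415400 mm³.
d = (415400)^(1/3) = 74.61 mm.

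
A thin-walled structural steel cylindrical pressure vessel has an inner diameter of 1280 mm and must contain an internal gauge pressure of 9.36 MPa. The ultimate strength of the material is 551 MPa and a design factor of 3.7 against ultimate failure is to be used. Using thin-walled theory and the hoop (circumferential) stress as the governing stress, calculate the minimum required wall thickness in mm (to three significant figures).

t = 40.2 mm

σ_allow = 551/3.7 = 148.9 MPa.
Hoop stress σ_h = pD/(2t), so t = pD/(2σ_allow) = 9.36×1280/(2×148.9) = 40.23 mm.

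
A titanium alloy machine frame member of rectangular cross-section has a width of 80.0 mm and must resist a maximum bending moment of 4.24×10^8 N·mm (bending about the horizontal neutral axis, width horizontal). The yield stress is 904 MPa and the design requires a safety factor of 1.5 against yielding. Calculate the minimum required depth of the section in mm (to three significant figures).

σ_allow = 904/1.5 = 602.7 MPa.
For a rectangular section σ = 6M/(bh²), so h² = 6M/(b σ_allow) = 6×4.2400×10^8/(80.0×602.7) = 52770 mm².
h = 229.7 mm.

h = 230 mm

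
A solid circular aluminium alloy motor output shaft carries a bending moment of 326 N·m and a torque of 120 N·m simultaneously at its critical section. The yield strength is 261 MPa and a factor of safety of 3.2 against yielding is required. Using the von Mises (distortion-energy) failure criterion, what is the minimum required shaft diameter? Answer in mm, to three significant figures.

d = 35.0 mm

σ_allow = σ_y/n = 261/3.2 = 81.56 MPa.
For a solid shaft σ_b = 32M/(πd³) and τ = 16T/(πd³), so the von Mises stress is σ' = (16/πd³)·√(4M²+3T²).
√(4M²+3T²) = √(4×(326000)² + 3×(120000)²) = 684300 N·mm.
d³ = 16×684300/(π×81.56) = 42730 mm³.
d = 34.96 mm.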